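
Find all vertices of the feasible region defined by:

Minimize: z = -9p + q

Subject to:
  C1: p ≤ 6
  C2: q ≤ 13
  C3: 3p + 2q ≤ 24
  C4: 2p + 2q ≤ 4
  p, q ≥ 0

(0, 0), (2, 0), (0, 2)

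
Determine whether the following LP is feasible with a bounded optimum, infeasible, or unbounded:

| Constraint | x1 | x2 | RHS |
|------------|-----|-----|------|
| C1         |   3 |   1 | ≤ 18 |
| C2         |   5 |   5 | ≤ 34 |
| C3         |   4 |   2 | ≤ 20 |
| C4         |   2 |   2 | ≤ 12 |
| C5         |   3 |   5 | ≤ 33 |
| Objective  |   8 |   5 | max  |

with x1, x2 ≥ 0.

Feasible with a bounded optimal solution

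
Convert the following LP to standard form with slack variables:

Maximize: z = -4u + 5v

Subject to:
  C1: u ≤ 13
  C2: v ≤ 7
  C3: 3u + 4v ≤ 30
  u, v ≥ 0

max z = -4u + 5v

s.t.
  u + s1 = 13
  v + s2 = 7
  3u + 4v + s3 = 30
  u, v, s1, s2, s3 ≥ 0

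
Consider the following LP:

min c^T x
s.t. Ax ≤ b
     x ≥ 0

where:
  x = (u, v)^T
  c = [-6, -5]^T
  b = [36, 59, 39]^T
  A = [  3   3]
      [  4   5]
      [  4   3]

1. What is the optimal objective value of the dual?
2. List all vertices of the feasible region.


1. -63
2. (0, 0), (9.75, 0), (3, 9), (1, 11), (0, 11.8)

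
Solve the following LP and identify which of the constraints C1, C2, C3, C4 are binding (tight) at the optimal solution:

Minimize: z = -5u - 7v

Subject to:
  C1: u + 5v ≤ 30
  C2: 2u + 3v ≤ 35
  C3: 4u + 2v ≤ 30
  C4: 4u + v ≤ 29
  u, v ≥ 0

At u = 5, v = 5, compute slack b - a·x for each constraint:
  C1: 30 − 30 = 0  (binding)
  C2: 35 − 25 = 10  (slack)
  C3: 30 − 30 = 0  (binding)
  C4: 29 − 25 = 4  (slack)

Optimal: u = 5, v = 5
Binding: C1, C3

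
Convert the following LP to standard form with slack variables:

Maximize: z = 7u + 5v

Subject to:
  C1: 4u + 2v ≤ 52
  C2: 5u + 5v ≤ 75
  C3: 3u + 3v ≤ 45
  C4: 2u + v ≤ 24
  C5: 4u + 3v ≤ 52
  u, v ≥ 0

max z = 7u + 5v

s.t.
  4u + 2v + s1 = 52
  5u + 5v + s2 = 75
  3u + 3v + s3 = 45
  2u + v + s4 = 24
  4u + 3v + s5 = 52
  u, v, s1, s2, s3, s4, s5 ≥ 0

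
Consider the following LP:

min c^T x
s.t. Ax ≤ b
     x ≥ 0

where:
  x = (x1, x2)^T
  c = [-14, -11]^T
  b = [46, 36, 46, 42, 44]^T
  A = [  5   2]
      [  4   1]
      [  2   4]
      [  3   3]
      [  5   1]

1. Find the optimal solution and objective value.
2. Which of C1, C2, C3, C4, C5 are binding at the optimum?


1. x1 = 6, x2 = 8, z = -172
2. C1, C4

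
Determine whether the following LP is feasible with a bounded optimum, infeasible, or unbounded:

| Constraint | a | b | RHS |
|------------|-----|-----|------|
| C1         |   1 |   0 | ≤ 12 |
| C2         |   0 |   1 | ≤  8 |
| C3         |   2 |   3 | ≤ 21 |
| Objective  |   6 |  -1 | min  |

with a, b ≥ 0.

Feasible with a bounded optimal solution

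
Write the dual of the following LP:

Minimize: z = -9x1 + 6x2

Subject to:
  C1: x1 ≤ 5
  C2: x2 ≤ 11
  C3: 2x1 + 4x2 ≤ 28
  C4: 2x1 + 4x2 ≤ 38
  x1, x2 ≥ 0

Primal min cᵀx s.t. Ax ≤ b, x ≥ 0  →  Dual max −bᵀy s.t. Aᵀy ≥ −c, y ≥ 0.

Maximize: z = -5y1 - 11y2 - 28y3 - 38y4

Subject to:
  y1 + 2y3 + 2y4 ≥ 9
  y2 + 4y3 + 4y4 ≥ -6
  y1, y2, y3, y4 ≥ 0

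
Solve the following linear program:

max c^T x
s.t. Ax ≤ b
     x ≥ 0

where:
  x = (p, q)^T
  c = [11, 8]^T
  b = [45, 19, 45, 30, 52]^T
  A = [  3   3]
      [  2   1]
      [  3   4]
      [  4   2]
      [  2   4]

Evaluate the objective at each vertex of the feasible region:
  z(0, 0) = 0
  z(7.5, 0) = 82.5
  z(3, 9) = 105  ←
  z(0, 11.25) = 90
The maximum is at p = 3, q = 9.

p = 3, q = 9, z = 105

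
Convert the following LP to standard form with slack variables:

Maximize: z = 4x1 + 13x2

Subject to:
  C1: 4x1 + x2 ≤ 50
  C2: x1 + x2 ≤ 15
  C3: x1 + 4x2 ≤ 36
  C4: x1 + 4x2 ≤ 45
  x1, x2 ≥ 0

max z = 4x1 + 13x2

s.t.
  4x1 + x2 + s1 = 50
  x1 + x2 + s2 = 15
  x1 + 4x2 + s3 = 36
  x1 + 4x2 + s4 = 45
  x1, x2, s1, s2, s3, s4 ≥ 0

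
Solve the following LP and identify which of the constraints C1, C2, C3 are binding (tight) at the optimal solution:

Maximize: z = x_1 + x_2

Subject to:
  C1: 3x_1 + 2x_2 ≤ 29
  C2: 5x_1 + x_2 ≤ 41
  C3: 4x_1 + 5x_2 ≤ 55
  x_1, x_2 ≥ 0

At x_1 = 5, x_2 = 7, compute slack b - a·x for each constraint:
  C1: 29 − 29 = 0  (binding)
  C2: 41 − 32 = 9  (slack)
  C3: 55 − 55 = 0  (binding)

Optimal: x_1 = 5, x_2 = 7
Binding: C1, C3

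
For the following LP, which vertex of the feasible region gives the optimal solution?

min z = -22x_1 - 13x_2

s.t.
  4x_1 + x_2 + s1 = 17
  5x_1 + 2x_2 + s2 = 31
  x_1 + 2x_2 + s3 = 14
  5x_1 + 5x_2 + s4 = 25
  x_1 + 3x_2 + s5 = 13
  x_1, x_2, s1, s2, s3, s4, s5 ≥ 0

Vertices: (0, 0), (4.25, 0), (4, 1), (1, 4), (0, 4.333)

Evaluate the objective at each vertex of the feasible region:
  z(0, 0) = 0
  z(4.25, 0) = -93.5
  z(4, 1) = -101  ←
  z(1, 4) = -74
  z(0, 4.333) = -56.33
The minimum is at x_1 = 4, x_2 = 1.

(4, 1)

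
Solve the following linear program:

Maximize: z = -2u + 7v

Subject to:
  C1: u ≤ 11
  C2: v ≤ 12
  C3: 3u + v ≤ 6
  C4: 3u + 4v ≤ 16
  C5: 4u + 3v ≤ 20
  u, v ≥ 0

Evaluate the objective at each vertex of the feasible region:
  z(0, 0) = 0
  z(2, 0) = -4
  z(0.8889, 3.333) = 21.56
  z(0, 4) = 28  ←
The maximum is at u = 0, v = 4.

u = 0, v = 4, z = 28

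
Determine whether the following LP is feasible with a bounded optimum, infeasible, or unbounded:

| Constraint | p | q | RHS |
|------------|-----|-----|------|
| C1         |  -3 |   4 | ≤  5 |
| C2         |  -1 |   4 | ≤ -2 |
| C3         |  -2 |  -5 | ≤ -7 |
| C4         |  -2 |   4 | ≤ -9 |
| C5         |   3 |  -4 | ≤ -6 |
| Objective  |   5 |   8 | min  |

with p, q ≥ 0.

Infeasible (no feasible solution exists)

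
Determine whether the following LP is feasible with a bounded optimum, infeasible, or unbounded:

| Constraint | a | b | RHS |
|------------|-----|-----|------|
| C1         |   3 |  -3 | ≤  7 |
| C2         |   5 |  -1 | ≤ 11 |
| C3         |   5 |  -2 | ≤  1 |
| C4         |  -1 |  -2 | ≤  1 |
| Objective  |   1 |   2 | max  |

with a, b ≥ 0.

Unbounded (objective can increase without bound)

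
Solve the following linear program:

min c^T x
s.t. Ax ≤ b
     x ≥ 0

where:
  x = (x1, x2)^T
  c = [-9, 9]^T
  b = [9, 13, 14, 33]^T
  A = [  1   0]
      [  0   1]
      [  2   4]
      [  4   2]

Evaluate the objective at each vertex of the feasible region:
  z(0, 0) = 0
  z(7, 0) = -63  ←
  z(0, 3.5) = 31.5
The minimum is at x1 = 7, x2 = 0.

x1 = 7, x2 = 0, z = -63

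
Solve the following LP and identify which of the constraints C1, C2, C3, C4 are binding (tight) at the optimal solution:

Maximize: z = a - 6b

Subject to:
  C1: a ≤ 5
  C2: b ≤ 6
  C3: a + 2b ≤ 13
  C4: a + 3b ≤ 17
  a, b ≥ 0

At a = 5, b = 0, compute slack b - a·x for each constraint:
  C1: 5 − 5 = 0  (binding)
  C2: 6 − 0 = 6  (slack)
  C3: 13 − 5 = 8  (slack)
  C4: 17 − 5 = 12  (slack)

Optimal: a = 5, b = 0
Binding: C1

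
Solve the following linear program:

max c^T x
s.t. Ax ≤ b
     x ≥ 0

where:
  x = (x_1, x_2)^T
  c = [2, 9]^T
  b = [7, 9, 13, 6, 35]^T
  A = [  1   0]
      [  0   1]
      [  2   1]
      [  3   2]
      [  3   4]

Evaluate the objective at each vertex of the feasible region:
  z(0, 0) = 0
  z(2, 0) = 4
  z(0, 3) = 27  ←
The maximum is at x_1 = 0, x_2 = 3.

x_1 = 0, x_2 = 3, z = 27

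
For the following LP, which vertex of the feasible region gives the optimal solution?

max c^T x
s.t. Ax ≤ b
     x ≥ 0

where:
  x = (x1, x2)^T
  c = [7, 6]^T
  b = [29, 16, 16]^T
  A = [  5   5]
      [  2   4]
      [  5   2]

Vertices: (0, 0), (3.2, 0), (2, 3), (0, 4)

Evaluate the objective at each vertex of the feasible region:
  z(0, 0) = 0
  z(3.2, 0) = 22.4
  z(2, 3) = 32  ←
  z(0, 4) = 24
The maximum is at x1 = 2, x2 = 3.

(2, 3)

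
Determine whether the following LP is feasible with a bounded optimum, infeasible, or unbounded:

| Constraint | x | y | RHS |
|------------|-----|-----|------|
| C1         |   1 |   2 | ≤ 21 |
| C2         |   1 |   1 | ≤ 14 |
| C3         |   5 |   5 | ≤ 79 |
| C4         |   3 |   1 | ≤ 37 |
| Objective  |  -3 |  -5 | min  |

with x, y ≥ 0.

Feasible with a bounded optimal solution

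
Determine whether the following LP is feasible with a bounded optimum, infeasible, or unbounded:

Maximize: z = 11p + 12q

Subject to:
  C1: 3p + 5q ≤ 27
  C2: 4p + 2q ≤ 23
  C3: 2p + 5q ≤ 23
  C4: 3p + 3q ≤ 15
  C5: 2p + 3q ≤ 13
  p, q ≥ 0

Feasible with a bounded optimal solution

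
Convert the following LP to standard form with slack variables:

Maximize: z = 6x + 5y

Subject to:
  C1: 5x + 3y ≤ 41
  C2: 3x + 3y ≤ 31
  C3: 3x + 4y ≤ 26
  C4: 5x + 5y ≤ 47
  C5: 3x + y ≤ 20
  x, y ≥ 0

max z = 6x + 5y

s.t.
  5x + 3y + s1 = 41
  3x + 3y + s2 = 31
  3x + 4y + s3 = 26
  5x + 5y + s4 = 47
  3x + y + s5 = 20
  x, y, s1, s2, s3, s4, s5 ≥ 0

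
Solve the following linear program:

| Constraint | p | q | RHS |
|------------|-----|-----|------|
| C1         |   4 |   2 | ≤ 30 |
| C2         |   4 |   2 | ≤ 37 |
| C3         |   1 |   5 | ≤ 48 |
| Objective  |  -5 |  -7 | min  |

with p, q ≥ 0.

Evaluate the objective at each vertex of the feasible region:
  z(0, 0) = 0
  z(7.5, 0) = -37.5
  z(3, 9) = -78  ←
  z(0, 9.6) = -67.2
The minimum is at p = 3, q = 9.

p = 3, q = 9, z = -78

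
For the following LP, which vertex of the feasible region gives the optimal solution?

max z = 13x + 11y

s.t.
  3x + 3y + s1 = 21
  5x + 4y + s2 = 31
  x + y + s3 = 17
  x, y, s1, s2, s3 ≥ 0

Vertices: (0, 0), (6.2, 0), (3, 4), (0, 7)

Evaluate the objective at each vertex of the feasible region:
  z(0, 0) = 0
  z(6.2, 0) = 80.6
  z(3, 4) = 83  ←
  z(0, 7) = 77
The maximum is at x = 3, y = 4.

(3, 4)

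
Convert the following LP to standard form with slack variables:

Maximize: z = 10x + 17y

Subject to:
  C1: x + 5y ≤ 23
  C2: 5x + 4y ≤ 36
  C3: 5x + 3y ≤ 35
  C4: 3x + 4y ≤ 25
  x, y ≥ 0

max z = 10x + 17y

s.t.
  x + 5y + s1 = 23
  5x + 4y + s2 = 36
  5x + 3y + s3 = 35
  3x + 4y + s4 = 25
  x, y, s1, s2, s3, s4 ≥ 0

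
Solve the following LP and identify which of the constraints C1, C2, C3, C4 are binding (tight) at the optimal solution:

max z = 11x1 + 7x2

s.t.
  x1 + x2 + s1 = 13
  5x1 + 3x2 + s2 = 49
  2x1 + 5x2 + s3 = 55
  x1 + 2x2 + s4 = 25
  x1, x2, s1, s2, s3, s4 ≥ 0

At x1 = 5, x2 = 8, compute slack b - a·x for each constraint:
  C1: 13 − 13 = 0  (binding)
  C2: 49 − 49 = 0  (binding)
  C3: 55 − 50 = 5  (slack)
  C4: 25 − 21 = 4  (slack)

Optimal: x1 = 5, x2 = 8
Binding: C1, C2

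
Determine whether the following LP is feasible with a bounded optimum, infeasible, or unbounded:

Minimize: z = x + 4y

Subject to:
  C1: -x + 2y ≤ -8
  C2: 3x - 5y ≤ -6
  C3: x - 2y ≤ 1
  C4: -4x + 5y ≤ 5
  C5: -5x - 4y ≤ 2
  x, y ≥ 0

Infeasible (no feasible solution exists)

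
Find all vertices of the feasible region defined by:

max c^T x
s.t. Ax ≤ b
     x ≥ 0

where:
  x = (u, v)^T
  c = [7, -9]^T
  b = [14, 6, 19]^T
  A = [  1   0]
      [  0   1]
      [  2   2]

(0, 0), (9.5, 0), (3.5, 6), (0, 6)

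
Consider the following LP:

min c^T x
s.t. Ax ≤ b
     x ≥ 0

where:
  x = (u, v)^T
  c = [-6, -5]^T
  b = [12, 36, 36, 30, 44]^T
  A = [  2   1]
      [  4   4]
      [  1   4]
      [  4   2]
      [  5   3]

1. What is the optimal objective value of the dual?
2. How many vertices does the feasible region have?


1. -48
2. 4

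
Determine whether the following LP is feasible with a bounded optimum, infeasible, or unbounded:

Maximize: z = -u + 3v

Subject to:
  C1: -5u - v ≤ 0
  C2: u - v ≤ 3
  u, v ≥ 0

Unbounded (objective can increase without bound)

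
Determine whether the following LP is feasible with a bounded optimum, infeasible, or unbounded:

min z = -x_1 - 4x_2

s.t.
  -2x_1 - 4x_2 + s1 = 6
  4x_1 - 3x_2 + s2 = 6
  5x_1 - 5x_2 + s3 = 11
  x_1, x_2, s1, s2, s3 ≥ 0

Unbounded (objective can decrease without bound)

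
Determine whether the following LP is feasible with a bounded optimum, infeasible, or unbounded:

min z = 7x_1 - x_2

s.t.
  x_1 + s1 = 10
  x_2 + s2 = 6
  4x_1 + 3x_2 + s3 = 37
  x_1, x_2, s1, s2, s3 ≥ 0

Feasible with a bounded optimal solution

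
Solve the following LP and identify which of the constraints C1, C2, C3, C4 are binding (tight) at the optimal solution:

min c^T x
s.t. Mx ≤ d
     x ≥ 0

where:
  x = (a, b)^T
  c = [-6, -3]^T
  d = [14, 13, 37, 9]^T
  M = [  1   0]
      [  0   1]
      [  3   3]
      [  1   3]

At a = 9, b = 0, compute slack b - a·x for each constraint:
  C1: 14 − 9 = 5  (slack)
  C2: 13 − 0 = 13  (slack)
  C3: 37 − 27 = 10  (slack)
  C4: 9 − 9 = 0  (binding)

Optimal: a = 9, b = 0
Binding: C4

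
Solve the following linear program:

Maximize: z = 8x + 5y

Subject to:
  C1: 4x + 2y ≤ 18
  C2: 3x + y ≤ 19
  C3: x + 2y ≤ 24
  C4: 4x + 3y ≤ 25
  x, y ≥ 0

Evaluate the objective at each vertex of the feasible region:
  z(0, 0) = 0
  z(4.5, 0) = 36
  z(1, 7) = 43  ←
  z(0, 8.333) = 41.67
The maximum is at x = 1, y = 7.

x = 1, y = 7, z = 43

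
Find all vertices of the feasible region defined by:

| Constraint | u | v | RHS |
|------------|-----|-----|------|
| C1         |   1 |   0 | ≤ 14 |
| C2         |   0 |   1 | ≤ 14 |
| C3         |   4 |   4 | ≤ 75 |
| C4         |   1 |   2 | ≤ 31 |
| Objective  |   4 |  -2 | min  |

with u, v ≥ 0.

(0, 0), (14, 0), (14, 4.75), (6.5, 12.25), (3, 14), (0, 14)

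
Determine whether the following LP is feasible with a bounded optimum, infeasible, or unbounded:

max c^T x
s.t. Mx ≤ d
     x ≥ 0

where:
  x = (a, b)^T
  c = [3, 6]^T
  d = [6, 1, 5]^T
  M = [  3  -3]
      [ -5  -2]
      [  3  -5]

Unbounded (objective can increase without bound)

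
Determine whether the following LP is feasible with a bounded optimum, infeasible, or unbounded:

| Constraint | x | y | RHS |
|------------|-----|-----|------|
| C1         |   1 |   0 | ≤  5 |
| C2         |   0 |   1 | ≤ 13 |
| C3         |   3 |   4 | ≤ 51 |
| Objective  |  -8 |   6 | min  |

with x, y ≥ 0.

Feasible with a bounded optimal solution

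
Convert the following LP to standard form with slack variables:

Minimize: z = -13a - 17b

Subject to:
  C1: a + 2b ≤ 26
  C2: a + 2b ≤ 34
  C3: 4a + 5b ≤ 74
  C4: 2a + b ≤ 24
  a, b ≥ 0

min z = -13a - 17b

s.t.
  a + 2b + s1 = 26
  a + 2b + s2 = 34
  4a + 5b + s3 = 74
  2a + b + s4 = 24
  a, b, s1, s2, s3, s4 ≥ 0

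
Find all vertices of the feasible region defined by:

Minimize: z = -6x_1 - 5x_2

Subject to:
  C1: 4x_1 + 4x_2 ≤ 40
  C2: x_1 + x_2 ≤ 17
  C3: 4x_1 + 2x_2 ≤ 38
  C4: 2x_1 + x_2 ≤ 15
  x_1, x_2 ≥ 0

(0, 0), (7.5, 0), (5, 5), (0, 10)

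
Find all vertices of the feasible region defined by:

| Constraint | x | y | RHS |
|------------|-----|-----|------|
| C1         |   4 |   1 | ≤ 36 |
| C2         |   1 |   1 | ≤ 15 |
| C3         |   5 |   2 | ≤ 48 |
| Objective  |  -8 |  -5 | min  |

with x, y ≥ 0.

(0, 0), (9, 0), (8, 4), (6, 9), (0, 15)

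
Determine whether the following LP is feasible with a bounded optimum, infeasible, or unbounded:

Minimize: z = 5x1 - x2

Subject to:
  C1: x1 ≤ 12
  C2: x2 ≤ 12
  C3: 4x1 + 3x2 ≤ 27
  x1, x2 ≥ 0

Feasible with a bounded optimal solution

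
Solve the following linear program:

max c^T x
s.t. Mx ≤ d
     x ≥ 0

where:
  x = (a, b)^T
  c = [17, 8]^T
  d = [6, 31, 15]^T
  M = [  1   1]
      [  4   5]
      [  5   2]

Evaluate the objective at each vertex of the feasible region:
  z(0, 0) = 0
  z(3, 0) = 51
  z(1, 5) = 57  ←
  z(0, 6) = 48
The maximum is at a = 1, b = 5.

a = 1, b = 5, z = 57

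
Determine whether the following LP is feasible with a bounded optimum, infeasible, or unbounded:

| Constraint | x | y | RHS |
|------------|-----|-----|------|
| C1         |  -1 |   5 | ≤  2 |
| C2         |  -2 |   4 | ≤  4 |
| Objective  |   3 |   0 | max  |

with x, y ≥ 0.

Unbounded (objective can increase without bound)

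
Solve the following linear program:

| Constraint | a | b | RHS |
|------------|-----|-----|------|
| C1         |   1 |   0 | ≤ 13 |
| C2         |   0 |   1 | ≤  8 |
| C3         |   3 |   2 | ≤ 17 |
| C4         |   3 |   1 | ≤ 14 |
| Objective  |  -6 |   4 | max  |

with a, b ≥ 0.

Evaluate the objective at each vertex of the feasible region:
  z(0, 0) = 0
  z(4.667, 0) = -28
  z(3.667, 3) = -10
  z(0.3333, 8) = 30
  z(0, 8) = 32  ←
The maximum is at a = 0, b = 8.

a = 0, b = 8, z = 32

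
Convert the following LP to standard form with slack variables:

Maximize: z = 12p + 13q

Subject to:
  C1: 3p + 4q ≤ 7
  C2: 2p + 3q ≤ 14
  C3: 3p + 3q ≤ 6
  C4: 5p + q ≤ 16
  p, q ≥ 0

max z = 12p + 13q

s.t.
  3p + 4q + s1 = 7
  2p + 3q + s2 = 14
  3p + 3q + s3 = 6
  5p + q + s4 = 16
  p, q, s1, s2, s3, s4 ≥ 0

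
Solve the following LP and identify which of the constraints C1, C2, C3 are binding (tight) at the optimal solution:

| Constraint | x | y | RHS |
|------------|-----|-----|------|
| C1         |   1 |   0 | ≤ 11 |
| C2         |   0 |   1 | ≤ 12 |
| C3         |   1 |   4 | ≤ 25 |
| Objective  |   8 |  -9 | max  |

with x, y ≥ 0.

At x = 11, y = 0, compute slack b - a·x for each constraint:
  C1: 11 − 11 = 0  (binding)
  C2: 12 − 0 = 12  (slack)
  C3: 25 − 11 = 14  (slack)

Optimal: x = 11, y = 0
Binding: C1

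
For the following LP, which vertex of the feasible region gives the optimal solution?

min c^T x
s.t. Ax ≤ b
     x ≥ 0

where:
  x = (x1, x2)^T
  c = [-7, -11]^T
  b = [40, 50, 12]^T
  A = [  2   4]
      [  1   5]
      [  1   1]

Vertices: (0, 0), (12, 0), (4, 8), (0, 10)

Evaluate the objective at each vertex of the feasible region:
  z(0, 0) = 0
  z(12, 0) = -84
  z(4, 8) = -116  ←
  z(0, 10) = -110
The minimum is at x1 = 4, x2 = 8.

(4, 8)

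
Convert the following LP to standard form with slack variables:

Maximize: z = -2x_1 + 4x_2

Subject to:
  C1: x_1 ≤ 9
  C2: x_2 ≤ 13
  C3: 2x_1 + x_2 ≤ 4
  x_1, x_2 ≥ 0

max z = -2x_1 + 4x_2

s.t.
  x_1 + s1 = 9
  x_2 + s2 = 13
  2x_1 + x_2 + s3 = 4
  x_1, x_2, s1, s2, s3 ≥ 0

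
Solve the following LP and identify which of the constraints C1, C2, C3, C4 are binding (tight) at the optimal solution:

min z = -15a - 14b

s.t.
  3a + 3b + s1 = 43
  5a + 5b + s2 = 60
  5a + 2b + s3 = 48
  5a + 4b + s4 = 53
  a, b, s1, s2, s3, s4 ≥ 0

At a = 5, b = 7, compute slack b - a·x for each constraint:
  C1: 43 − 36 = 7  (slack)
  C2: 60 − 60 = 0  (binding)
  C3: 48 − 39 = 9  (slack)
  C4: 53 − 53 = 0  (binding)

Optimal: a = 5, b = 7
Binding: C2, C4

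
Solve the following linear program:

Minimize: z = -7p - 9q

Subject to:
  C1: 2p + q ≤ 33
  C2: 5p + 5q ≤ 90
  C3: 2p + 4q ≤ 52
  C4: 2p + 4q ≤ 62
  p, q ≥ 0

Evaluate the objective at each vertex of the feasible region:
  z(0, 0) = 0
  z(16.5, 0) = -115.5
  z(15, 3) = -132
  z(10, 8) = -142  ←
  z(0, 13) = -117
The minimum is at p = 10, q = 8.

p = 10, q = 8, z = -142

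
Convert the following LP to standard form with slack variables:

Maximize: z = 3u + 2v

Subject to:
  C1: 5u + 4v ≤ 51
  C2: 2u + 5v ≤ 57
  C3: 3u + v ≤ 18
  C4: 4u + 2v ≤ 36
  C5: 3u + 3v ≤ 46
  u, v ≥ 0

max z = 3u + 2v

s.t.
  5u + 4v + s1 = 51
  2u + 5v + s2 = 57
  3u + v + s3 = 18
  4u + 2v + s4 = 36
  3u + 3v + s5 = 46
  u, v, s1, s2, s3, s4, s5 ≥ 0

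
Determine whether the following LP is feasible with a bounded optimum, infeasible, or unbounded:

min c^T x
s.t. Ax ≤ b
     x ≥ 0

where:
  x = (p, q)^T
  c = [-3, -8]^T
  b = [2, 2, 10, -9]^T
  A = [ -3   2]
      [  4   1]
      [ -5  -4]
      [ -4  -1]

Infeasible (no feasible solution exists)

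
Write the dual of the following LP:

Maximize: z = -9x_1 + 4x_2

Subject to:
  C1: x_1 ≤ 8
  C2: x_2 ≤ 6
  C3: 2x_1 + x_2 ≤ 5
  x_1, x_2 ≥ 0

Primal max cᵀx s.t. Ax ≤ b, x ≥ 0  →  Dual min bᵀy s.t. Aᵀy ≥ c, y ≥ 0.

Minimize: z = 8y1 + 6y2 + 5y3

Subject to:
  y1 + 2y3 ≥ -9
  y2 + y3 ≥ 4
  y1, y2, y3 ≥ 0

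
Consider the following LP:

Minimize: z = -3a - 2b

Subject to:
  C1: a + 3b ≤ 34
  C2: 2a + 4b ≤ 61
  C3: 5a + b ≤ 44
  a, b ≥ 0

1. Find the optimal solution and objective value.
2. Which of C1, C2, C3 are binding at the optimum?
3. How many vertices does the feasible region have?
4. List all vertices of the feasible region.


1. a = 7, b = 9, z = -39
2. C1, C3
3. 4
4. (0, 0), (8.8, 0), (7, 9), (0, 11.33)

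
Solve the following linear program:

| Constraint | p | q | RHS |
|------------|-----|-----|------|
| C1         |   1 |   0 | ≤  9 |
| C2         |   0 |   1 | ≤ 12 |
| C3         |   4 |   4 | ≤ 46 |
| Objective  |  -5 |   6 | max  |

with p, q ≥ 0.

Evaluate the objective at each vertex of the feasible region:
  z(0, 0) = 0
  z(9, 0) = -45
  z(9, 2.5) = -30
  z(0, 11.5) = 69  ←
The maximum is at p = 0, q = 11.5.

p = 0, q = 11.5, z = 69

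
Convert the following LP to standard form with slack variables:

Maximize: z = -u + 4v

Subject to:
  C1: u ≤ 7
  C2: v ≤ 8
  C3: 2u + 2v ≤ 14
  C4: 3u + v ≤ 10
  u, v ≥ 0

max z = -u + 4v

s.t.
  u + s1 = 7
  v + s2 = 8
  2u + 2v + s3 = 14
  3u + v + s4 = 10
  u, v, s1, s2, s3, s4 ≥ 0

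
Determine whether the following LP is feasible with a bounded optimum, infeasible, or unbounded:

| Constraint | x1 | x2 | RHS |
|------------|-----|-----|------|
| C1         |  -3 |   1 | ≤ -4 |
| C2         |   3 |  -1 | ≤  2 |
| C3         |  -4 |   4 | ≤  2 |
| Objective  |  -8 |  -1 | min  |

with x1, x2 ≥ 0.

Infeasible (no feasible solution exists)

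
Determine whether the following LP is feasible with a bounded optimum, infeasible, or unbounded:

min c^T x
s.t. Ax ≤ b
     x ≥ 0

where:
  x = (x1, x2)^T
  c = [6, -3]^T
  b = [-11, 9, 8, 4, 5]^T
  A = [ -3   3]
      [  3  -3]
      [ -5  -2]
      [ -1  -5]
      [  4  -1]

Infeasible (no feasible solution exists)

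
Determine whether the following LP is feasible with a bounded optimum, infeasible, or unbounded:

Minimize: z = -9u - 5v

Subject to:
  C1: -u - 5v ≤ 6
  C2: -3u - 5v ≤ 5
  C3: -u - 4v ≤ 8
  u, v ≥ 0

Unbounded (objective can decrease without bound)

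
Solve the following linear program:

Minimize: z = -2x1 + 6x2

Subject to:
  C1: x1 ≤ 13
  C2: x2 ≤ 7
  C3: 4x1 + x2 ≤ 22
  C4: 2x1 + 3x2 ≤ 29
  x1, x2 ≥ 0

Evaluate the objective at each vertex of the feasible region:
  z(0, 0) = 0
  z(5.5, 0) = -11  ←
  z(3.75, 7) = 34.5
  z(0, 7) = 42
The minimum is at x1 = 5.5, x2 = 0.

x1 = 5.5, x2 = 0, z = -11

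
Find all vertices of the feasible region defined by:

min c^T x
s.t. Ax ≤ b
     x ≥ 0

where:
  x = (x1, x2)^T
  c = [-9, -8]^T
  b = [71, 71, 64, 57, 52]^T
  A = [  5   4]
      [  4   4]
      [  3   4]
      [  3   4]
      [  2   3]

(0, 0), (14.2, 0), (7, 9), (0, 14.25)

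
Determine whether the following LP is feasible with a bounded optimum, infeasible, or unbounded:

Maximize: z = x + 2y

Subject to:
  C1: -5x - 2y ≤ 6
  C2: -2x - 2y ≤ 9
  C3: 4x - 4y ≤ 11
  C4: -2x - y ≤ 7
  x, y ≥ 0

Unbounded (objective can increase without bound)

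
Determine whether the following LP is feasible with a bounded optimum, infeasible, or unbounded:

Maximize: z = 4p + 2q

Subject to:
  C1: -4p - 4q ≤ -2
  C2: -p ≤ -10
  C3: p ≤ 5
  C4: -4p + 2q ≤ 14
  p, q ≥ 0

Infeasible (no feasible solution exists)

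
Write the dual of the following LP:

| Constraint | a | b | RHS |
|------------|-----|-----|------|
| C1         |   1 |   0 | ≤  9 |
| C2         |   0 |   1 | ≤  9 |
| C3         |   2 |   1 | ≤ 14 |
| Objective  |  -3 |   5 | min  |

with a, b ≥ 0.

Primal min cᵀx s.t. Ax ≤ b, x ≥ 0  →  Dual max −bᵀy s.t. Aᵀy ≥ −c, y ≥ 0.

Maximize: z = -9y1 - 9y2 - 14y3

Subject to:
  y1 + 2y3 ≥ 3
  y2 + y3 ≥ -5
  y1, y2, y3 ≥ 0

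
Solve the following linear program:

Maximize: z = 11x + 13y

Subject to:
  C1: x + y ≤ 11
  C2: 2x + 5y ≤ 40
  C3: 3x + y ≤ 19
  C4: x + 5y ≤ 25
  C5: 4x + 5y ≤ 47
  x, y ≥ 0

Evaluate the objective at each vertex of the feasible region:
  z(0, 0) = 0
  z(6.333, 0) = 69.67
  z(5, 4) = 107  ←
  z(0, 5) = 65
The maximum is at x = 5, y = 4.

x = 5, y = 4, z = 107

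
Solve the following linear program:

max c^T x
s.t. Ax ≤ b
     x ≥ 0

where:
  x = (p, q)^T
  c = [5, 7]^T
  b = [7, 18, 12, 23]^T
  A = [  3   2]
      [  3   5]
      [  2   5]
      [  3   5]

Evaluate the objective at each vertex of the feasible region:
  z(0, 0) = 0
  z(2.333, 0) = 11.67
  z(1, 2) = 19  ←
  z(0, 2.4) = 16.8
The maximum is at p = 1, q = 2.

p = 1, q = 2, z = 19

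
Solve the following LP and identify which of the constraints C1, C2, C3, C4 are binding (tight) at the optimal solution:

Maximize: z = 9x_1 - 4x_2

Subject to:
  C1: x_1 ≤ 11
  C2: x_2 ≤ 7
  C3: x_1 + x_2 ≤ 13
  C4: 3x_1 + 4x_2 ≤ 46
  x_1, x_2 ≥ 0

At x_1 = 11, x_2 = 0, compute slack b - a·x for each constraint:
  C1: 11 − 11 = 0  (binding)
  C2: 7 − 0 = 7  (slack)
  C3: 13 − 11 = 2  (slack)
  C4: 46 − 33 = 13  (slack)

Optimal: x_1 = 11, x_2 = 0
Binding: C1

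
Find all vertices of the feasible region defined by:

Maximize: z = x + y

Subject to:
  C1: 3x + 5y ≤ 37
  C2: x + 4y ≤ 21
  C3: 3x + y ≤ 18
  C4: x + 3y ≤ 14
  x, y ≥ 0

(0, 0), (6, 0), (5, 3), (0, 4.667)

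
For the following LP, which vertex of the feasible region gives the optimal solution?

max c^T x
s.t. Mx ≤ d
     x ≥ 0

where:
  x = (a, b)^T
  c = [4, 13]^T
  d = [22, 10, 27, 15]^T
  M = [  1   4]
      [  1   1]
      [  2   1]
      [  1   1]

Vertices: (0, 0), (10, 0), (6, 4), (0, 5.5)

Evaluate the objective at each vertex of the feasible region:
  z(0, 0) = 0
  z(10, 0) = 40
  z(6, 4) = 76  ←
  z(0, 5.5) = 71.5
The maximum is at a = 6, b = 4.

(6, 4)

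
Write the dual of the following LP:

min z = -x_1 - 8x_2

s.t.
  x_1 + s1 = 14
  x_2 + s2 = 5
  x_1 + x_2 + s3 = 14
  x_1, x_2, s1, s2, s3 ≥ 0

Primal min cᵀx s.t. Ax ≤ b, x ≥ 0  →  Dual max −bᵀy s.t. Aᵀy ≥ −c, y ≥ 0.

Maximize: z = -14y1 - 5y2 - 14y3

Subject to:
  y1 + y3 ≥ 1
  y2 + y3 ≥ 8
  y1, y2, y3 ≥ 0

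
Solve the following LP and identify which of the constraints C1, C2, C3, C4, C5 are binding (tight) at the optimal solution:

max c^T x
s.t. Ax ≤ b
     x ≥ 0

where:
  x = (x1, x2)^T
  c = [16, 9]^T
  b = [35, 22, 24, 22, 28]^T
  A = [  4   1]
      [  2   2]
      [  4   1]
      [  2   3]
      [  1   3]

At x1 = 5, x2 = 4, compute slack b - a·x for each constraint:
  C1: 35 − 24 = 11  (slack)
  C2: 22 − 18 = 4  (slack)
  C3: 24 − 24 = 0  (binding)
  C4: 22 − 22 = 0  (binding)
  C5: 28 − 17 = 11  (slack)

Optimal: x1 = 5, x2 = 4
Binding: C3, C4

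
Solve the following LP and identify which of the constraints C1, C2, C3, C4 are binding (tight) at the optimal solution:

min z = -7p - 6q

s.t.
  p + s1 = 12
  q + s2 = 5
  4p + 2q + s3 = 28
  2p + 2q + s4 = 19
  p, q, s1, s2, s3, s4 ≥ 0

At p = 4.5, q = 5, compute slack b - a·x for each constraint:
  C1: 12 − 4.5 = 7.5  (slack)
  C2: 5 − 5 = 0  (binding)
  C3: 28 − 28 = 0  (binding)
  C4: 19 − 19 = 0  (binding)

Optimal: p = 4.5, q = 5
Binding: C2, C3, C4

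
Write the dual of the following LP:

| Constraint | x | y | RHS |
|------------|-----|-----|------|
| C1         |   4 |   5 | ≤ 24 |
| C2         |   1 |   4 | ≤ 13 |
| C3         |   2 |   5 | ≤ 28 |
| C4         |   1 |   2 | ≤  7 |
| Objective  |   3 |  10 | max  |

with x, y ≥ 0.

Primal max cᵀx s.t. Ax ≤ b, x ≥ 0  →  Dual min bᵀy s.t. Aᵀy ≥ c, y ≥ 0.

Minimize: z = 24y1 + 13y2 + 28y3 + 7y4

Subject to:
  4y1 + y2 + 2y3 + y4 ≥ 3
  5y1 + 4y2 + 5y3 + 2y4 ≥ 10
  y1, y2, y3, y4 ≥ 0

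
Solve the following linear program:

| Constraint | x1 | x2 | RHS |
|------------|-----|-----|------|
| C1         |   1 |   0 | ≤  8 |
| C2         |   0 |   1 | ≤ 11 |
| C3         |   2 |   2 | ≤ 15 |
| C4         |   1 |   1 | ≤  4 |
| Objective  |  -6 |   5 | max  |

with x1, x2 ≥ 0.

Evaluate the objective at each vertex of the feasible region:
  z(0, 0) = 0
  z(4, 0) = -24
  z(0, 4) = 20  ←
The maximum is at x1 = 0, x2 = 4.

x1 = 0, x2 = 4, z = 20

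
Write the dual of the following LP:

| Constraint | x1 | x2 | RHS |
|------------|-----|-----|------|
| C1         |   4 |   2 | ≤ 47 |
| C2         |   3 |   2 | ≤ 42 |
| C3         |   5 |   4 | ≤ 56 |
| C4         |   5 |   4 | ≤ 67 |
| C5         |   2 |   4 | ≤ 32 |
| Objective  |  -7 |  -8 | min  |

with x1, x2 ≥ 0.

Primal min cᵀx s.t. Ax ≤ b, x ≥ 0  →  Dual max −bᵀy s.t. Aᵀy ≥ −c, y ≥ 0.

Maximize: z = -47y1 - 42y2 - 56y3 - 67y4 - 32y5

Subject to:
  4y1 + 3y2 + 5y3 + 5y4 + 2y5 ≥ 7
  2y1 + 2y2 + 4y3 + 4y4 + 4y5 ≥ 8
  y1, y2, y3, y4, y5 ≥ 0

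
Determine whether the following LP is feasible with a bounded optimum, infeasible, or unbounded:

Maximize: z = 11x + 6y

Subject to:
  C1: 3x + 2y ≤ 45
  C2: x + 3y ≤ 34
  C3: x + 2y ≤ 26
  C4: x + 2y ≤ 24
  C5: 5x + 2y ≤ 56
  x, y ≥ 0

Feasible with a bounded optimal solution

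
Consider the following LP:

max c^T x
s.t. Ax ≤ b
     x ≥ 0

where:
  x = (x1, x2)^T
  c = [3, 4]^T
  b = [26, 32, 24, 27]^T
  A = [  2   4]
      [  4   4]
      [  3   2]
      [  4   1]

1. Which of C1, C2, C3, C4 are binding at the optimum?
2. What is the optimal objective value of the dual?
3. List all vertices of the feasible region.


1. C1, C2
2. 29
3. (0, 0), (6.75, 0), (6.333, 1.667), (3, 5), (0, 6.5)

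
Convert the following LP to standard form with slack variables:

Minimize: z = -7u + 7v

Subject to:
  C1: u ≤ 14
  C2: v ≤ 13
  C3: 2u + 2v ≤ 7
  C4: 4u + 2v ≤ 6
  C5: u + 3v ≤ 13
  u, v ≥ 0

min z = -7u + 7v

s.t.
  u + s1 = 14
  v + s2 = 13
  2u + 2v + s3 = 7
  4u + 2v + s4 = 6
  u + 3v + s5 = 13
  u, v, s1, s2, s3, s4, s5 ≥ 0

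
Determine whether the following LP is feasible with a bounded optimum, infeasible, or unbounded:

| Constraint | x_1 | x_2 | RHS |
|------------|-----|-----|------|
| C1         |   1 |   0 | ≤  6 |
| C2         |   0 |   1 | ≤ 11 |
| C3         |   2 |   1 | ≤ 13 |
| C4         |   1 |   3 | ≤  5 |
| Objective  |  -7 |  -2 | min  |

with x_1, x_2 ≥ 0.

Feasible with a bounded optimal solution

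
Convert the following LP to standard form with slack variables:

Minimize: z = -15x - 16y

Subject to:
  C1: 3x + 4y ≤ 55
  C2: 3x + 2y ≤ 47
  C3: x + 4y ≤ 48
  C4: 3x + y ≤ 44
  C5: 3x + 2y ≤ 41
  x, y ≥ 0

min z = -15x - 16y

s.t.
  3x + 4y + s1 = 55
  3x + 2y + s2 = 47
  x + 4y + s3 = 48
  3x + y + s4 = 44
  3x + 2y + s5 = 41
  x, y, s1, s2, s3, s4, s5 ≥ 0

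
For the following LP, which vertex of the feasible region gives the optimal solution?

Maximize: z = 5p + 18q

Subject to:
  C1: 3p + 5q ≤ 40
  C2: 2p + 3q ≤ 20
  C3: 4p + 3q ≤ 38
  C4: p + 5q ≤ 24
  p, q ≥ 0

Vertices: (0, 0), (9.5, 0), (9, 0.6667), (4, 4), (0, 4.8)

Evaluate the objective at each vertex of the feasible region:
  z(0, 0) = 0
  z(9.5, 0) = 47.5
  z(9, 0.6667) = 57
  z(4, 4) = 92  ←
  z(0, 4.8) = 86.4
The maximum is at p = 4, q = 4.

(4, 4)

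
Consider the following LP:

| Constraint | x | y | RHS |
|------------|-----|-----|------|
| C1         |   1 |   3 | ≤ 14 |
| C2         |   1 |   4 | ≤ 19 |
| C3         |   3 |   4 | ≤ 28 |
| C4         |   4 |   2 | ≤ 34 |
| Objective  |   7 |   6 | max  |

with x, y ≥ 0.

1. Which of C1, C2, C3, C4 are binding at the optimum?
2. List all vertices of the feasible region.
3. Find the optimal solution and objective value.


1. C3, C4
2. (0, 0), (8.5, 0), (8, 1), (5.6, 2.8), (0, 4.667)
3. x = 8, y = 1, z = 62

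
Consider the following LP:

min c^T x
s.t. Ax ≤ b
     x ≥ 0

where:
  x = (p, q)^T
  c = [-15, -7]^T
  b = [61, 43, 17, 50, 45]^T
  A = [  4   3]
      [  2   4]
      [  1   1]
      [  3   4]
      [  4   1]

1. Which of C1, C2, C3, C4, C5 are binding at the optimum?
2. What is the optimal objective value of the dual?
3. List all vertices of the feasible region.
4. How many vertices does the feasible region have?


1. C4, C5
2. -185
3. (0, 0), (11.25, 0), (10, 5), (7, 7.25), (0, 10.75)
4. 5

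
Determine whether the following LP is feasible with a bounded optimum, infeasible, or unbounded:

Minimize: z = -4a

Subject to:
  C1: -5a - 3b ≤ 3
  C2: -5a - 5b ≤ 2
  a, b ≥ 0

Unbounded (objective can decrease without bound)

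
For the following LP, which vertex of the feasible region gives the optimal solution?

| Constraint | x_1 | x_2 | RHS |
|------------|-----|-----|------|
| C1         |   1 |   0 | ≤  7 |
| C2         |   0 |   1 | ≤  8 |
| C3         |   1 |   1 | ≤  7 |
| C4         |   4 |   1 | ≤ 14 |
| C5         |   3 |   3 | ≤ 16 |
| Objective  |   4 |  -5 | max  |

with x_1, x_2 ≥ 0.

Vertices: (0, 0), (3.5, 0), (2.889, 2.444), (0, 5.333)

Evaluate the objective at each vertex of the feasible region:
  z(0, 0) = 0
  z(3.5, 0) = 14  ←
  z(2.889, 2.444) = -0.6667
  z(0, 5.333) = -26.67
The maximum is at x_1 = 3.5, x_2 = 0.

(3.5, 0)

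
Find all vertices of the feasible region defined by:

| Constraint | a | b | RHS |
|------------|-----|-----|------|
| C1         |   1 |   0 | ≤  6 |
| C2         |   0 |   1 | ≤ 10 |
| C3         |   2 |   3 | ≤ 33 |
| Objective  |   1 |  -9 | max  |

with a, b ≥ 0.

(0, 0), (6, 0), (6, 7), (1.5, 10), (0, 10)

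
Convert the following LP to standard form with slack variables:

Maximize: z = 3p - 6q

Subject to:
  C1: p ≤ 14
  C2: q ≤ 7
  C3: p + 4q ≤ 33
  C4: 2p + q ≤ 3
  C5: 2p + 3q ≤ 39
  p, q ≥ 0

max z = 3p - 6q

s.t.
  p + s1 = 14
  q + s2 = 7
  p + 4q + s3 = 33
  2p + q + s4 = 3
  2p + 3q + s5 = 39
  p, q, s1, s2, s3, s4, s5 ≥ 0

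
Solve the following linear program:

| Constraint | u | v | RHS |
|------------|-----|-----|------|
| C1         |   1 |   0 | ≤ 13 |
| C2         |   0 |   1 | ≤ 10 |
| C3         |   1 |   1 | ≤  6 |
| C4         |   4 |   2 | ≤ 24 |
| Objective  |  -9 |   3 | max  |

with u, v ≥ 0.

Evaluate the objective at each vertex of the feasible region:
  z(0, 0) = 0
  z(6, 0) = -54
  z(0, 6) = 18  ←
The maximum is at u = 0, v = 6.

u = 0, v = 6, z = 18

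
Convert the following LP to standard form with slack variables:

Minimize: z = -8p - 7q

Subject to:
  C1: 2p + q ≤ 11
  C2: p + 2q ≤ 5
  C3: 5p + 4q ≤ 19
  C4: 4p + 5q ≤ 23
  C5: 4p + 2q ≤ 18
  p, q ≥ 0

min z = -8p - 7q

s.t.
  2p + q + s1 = 11
  p + 2q + s2 = 5
  5p + 4q + s3 = 19
  4p + 5q + s4 = 23
  4p + 2q + s5 = 18
  p, q, s1, s2, s3, s4, s5 ≥ 0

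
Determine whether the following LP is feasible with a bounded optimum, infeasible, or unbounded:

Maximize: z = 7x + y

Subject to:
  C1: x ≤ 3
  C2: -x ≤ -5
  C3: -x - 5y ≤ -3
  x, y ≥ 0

Infeasible (no feasible solution exists)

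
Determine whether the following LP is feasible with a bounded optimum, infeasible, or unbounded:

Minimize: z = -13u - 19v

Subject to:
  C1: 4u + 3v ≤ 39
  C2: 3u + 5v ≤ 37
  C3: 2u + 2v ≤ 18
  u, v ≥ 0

Feasible with a bounded optimal solution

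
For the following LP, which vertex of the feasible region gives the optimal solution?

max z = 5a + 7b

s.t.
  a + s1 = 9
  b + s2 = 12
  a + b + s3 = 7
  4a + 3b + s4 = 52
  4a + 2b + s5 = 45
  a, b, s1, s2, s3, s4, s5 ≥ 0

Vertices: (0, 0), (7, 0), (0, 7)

Evaluate the objective at each vertex of the feasible region:
  z(0, 0) = 0
  z(7, 0) = 35
  z(0, 7) = 49  ←
The maximum is at a = 0, b = 7.

(0, 7)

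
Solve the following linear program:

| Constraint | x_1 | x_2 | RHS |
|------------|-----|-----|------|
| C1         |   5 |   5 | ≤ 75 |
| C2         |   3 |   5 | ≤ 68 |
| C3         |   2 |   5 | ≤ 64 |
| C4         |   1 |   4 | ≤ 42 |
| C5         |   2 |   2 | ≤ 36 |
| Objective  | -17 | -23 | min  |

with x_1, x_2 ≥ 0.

Evaluate the objective at each vertex of the feasible region:
  z(0, 0) = 0
  z(15, 0) = -255
  z(6, 9) = -309  ←
  z(0, 10.5) = -241.5
The minimum is at x_1 = 6, x_2 = 9.

x_1 = 6, x_2 = 9, z = -309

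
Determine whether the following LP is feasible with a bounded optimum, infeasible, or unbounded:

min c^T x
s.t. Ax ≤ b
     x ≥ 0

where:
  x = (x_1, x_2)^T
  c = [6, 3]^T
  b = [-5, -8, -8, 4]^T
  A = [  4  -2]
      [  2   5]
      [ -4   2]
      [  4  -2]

Infeasible (no feasible solution exists)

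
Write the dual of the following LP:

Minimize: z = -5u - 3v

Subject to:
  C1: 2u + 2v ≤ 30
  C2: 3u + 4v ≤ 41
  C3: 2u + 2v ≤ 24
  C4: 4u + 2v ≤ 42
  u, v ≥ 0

Primal min cᵀx s.t. Ax ≤ b, x ≥ 0  →  Dual max −bᵀy s.t. Aᵀy ≥ −c, y ≥ 0.

Maximize: z = -30y1 - 41y2 - 24y3 - 42y4

Subject to:
  2y1 + 3y2 + 2y3 + 4y4 ≥ 5
  2y1 + 4y2 + 2y3 + 2y4 ≥ 3
  y1, y2, y3, y4 ≥ 0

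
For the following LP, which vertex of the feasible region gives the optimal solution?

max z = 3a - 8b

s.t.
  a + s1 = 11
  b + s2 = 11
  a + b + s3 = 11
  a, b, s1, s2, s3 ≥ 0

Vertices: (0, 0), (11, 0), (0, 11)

Evaluate the objective at each vertex of the feasible region:
  z(0, 0) = 0
  z(11, 0) = 33  ←
  z(0, 11) = -88
The maximum is at a = 11, b = 0.

(11, 0)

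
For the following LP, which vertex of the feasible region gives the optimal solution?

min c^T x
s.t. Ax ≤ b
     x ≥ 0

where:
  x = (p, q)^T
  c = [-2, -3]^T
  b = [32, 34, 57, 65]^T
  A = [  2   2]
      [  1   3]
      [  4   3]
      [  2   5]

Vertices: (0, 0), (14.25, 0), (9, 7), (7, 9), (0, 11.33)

Evaluate the objective at each vertex of the feasible region:
  z(0, 0) = 0
  z(14.25, 0) = -28.5
  z(9, 7) = -39
  z(7, 9) = -41  ←
  z(0, 11.33) = -34
The minimum is at p = 7, q = 9.

(7, 9)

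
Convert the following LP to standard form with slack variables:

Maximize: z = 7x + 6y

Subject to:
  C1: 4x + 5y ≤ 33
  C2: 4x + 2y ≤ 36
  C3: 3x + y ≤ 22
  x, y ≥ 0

max z = 7x + 6y

s.t.
  4x + 5y + s1 = 33
  4x + 2y + s2 = 36
  3x + y + s3 = 22
  x, y, s1, s2, s3 ≥ 0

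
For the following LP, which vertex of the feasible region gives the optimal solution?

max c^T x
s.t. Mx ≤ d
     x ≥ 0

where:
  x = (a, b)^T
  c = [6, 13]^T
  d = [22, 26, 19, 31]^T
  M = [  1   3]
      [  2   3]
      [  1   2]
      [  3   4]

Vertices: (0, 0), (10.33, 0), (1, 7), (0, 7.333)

Evaluate the objective at each vertex of the feasible region:
  z(0, 0) = 0
  z(10.33, 0) = 62
  z(1, 7) = 97  ←
  z(0, 7.333) = 95.33
The maximum is at a = 1, b = 7.

(1, 7)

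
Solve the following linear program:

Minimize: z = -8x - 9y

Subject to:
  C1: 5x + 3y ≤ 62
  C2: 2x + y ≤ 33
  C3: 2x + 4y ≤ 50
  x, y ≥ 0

Evaluate the objective at each vertex of the feasible region:
  z(0, 0) = 0
  z(12.4, 0) = -99.2
  z(7, 9) = -137  ←
  z(0, 12.5) = -112.5
The minimum is at x = 7, y = 9.

x = 7, y = 9, z = -137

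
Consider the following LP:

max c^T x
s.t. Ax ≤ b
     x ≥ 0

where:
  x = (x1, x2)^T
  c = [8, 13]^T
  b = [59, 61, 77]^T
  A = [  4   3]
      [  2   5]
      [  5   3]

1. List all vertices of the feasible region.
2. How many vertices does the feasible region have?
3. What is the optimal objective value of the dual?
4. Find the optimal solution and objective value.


1. (0, 0), (14.75, 0), (8, 9), (0, 12.2)
2. 4
3. 181
4. x1 = 8, x2 = 9, z = 181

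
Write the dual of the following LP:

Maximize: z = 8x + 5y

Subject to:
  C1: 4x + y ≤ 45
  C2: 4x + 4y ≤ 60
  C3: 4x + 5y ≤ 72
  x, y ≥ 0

Primal max cᵀx s.t. Ax ≤ b, x ≥ 0  →  Dual min bᵀy s.t. Aᵀy ≥ c, y ≥ 0.

Minimize: z = 45y1 + 60y2 + 72y3

Subject to:
  4y1 + 4y2 + 4y3 ≥ 8
  y1 + 4y2 + 5y3 ≥ 5
  y1, y2, y3 ≥ 0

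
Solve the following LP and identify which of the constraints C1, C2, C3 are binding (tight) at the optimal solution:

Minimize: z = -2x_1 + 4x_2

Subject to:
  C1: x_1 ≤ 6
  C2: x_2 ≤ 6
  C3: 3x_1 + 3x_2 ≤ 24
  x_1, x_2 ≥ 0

At x_1 = 6, x_2 = 0, compute slack b - a·x for each constraint:
  C1: 6 − 6 = 0  (binding)
  C2: 6 − 0 = 6  (slack)
  C3: 24 − 18 = 6  (slack)

Optimal: x_1 = 6, x_2 = 0
Binding: C1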